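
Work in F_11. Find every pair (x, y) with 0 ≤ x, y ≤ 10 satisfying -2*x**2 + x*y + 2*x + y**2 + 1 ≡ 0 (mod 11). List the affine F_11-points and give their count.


Affine F_11-points: {(2, 1), (2, 8), (3, 0), (3, 8), (4, 2), (4, 5), (5, 1), (5, 5), (9, 0), (9, 2)}; count = 10.

For each of the 121 pairs (x, y) ∈ F_11², evaluate f(x, y) mod 11. Record the zeros.
  x = 0: [0↦1, 1↦2, 2↦5, 3↦10, 4↦6, 5↦4, 6↦4, 7↦6, 8↦10, 9↦5, 10↦2]  zeros at y ∈ ∅
  x = 1: [0↦1, 1↦3, 2↦7, 3↦2, 4↦10, 5↦9, 6↦10, 7↦2, 8↦7, 9↦3, 10↦1]  zeros at y ∈ ∅
  x = 2: [0↦8, 1↦0, 2↦5, 3↦1, 4↦10, 5↦10, 6↦1, 7↦5, 8↦0, 9↦8, 10↦7]  zeros at y ∈ {1, 8}
  x = 3: [0↦0, 1↦4, 2↦10, 3↦7, 4↦6, 5↦7, 6↦10, 7↦4, 8↦0, 9↦9, 10↦9]  zeros at y ∈ {0, 8}
  x = 4: [0↦10, 1↦4, 2↦0, 3↦9, 4↦9, 5↦0, 6↦4, 7↦10, 8↦7, 9↦6, 10↦7]  zeros at y ∈ {2, 5}
  x = 5: [0↦5, 1↦0, 2↦8, 3↦7, 4↦8, 5↦0, 6↦5, 7↦1, 8↦10, 9↦10, 10↦1]  zeros at y ∈ {1, 5}
  x = 6: [0↦7, 1↦3, 2↦1, 3↦1, 4↦3, 5↦7, 6↦2, 7↦10, 8↦9, 9↦10, 10↦2]  zeros at y ∈ ∅
  x = 7: [0↦5, 1↦2, 2↦1, 3↦2, 4↦5, 5↦10, 6↦6, 7↦4, 8↦4, 9↦6, 10↦10]  zeros at y ∈ ∅
  x = 8: [0↦10, 1↦8, 2↦8, 3↦10, 4↦3, 5↦9, 6↦6, 7↦5, 8↦6, 9↦9, 10↦3]  zeros at y ∈ ∅
  x = 9: [0↦0, 1↦10, 2↦0, 3↦3, 4↦8, 5↦4, 6↦2, 7↦2, 8↦4, 9↦8, 10↦3]  zeros at y ∈ {0, 2}
  x = 10: [0↦8, 1↦8, 2↦10, 3↦3, 4↦9, 5↦6, 6↦5, 7↦6, 8↦9, 9↦3, 10↦10]  zeros at y ∈ ∅
Collecting zeros: affine points = {(2, 1), (2, 8), (3, 0), (3, 8), (4, 2), (4, 5), (5, 1), (5, 5), (9, 0), (9, 2)}.
Total count |C(F_11)_aff| = 10.


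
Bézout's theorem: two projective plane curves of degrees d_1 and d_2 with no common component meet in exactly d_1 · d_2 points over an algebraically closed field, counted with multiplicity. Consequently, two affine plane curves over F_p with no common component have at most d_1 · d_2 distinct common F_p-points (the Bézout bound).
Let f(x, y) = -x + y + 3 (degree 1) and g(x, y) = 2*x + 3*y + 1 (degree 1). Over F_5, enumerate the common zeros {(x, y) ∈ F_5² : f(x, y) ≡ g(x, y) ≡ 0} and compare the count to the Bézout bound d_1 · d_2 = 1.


Common zeros: ∅; count = 0; Bézout bound = 1.

deg(f) = 1, deg(g) = 1, so Bézout bound = 1.
Scan x ∈ F_5. For each x, list the y ∈ F_5 with f(x, y) ≡ 0 and those with g(x, y) ≡ 0 (mod 5); the common zeros in that column are the intersection.
  x = 0: f ≡ 0 at y ∈ {2}; g ≡ 0 at y ∈ {3}; common: ∅.
  x = 1: f ≡ 0 at y ∈ {3}; g ≡ 0 at y ∈ {4}; common: ∅.
  x = 2: f ≡ 0 at y ∈ {4}; g ≡ 0 at y ∈ {0}; common: ∅.
  x = 3: f ≡ 0 at y ∈ {0}; g ≡ 0 at y ∈ {1}; common: ∅.
  x = 4: f ≡ 0 at y ∈ {1}; g ≡ 0 at y ∈ {2}; common: ∅.
Collecting: common zeros = ∅, so the count is 0.
Comparison with the Bézout bound: 0 ≤ 1 = deg(f)·deg(g), as expected for curves with no common component (the affine F_5-count falls short of the bound because intersections may lie at infinity, over extension fields, or carry multiplicity).


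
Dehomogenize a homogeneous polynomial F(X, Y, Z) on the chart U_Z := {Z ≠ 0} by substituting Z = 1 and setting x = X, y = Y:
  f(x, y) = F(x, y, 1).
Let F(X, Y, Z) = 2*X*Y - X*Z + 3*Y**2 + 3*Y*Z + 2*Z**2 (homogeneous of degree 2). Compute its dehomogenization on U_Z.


f(x, y) = 2*x*y - x + 3*y**2 + 3*y + 2

On U_Z we set Z = 1. Each monomial c·X^i·Y^j·Z^k in F becomes c·x^i·y^j·1^k = c·x^i·y^j.
Substituting Z = 1: F(X, Y, 1) = 2*x*y - x + 3*y**2 + 3*y + 2.
Note: deg(f) ≤ deg(F) = 2; strict inequality happens when F is divisible by Z (lost terms).


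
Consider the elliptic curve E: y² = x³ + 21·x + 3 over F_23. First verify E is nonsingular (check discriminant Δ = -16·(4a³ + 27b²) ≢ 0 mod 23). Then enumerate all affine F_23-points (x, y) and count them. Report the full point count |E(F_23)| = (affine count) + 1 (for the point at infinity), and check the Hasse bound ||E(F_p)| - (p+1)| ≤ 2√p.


Affine points = {(0, 7), (0, 16), (1, 5), (1, 18), (3, 1), (3, 22), (4, 6), (4, 17), (5, 7), (5, 16), (6, 0), (8, 4), (8, 19), (9, 1), (9, 22), (11, 1), (11, 22), (13, 9), (13, 14), (15, 6), (15, 17), (17, 11), (17, 12), (18, 7), (18, 16), (19, 4), (19, 19), (22, 2), (22, 21)}; affine count = 29; |E(F_23)| = 30.

Discriminant check: Δ ∝ 4a³ + 27b² = 4·21³ + 27·3² = 4·9261 + 27·9 ≡ 4 (mod 23). Nonzero ⇒ E is nonsingular.
For each x ∈ F_23, compute rhs = x³ + 21·x + 3 mod 23, then count y ∈ F_23 with y² ≡ rhs.
  x = 0: rhs = 3, matching y values: 7, 16 (2 points).
  x = 1: rhs = 2, matching y values: 5, 18 (2 points).
  x = 2: rhs = 7, matching y values: none (0 points).
  x = 3: rhs = 1, matching y values: 1, 22 (2 points).
  x = 4: rhs = 13, matching y values: 6, 17 (2 points).
  x = 5: rhs = 3, matching y values: 7, 16 (2 points).
  x = 6: rhs = 0, matching y values: 0 (1 points).
  x = 7: rhs = 10, matching y values: none (0 points).
  x = 8: rhs = 16, matching y values: 4, 19 (2 points).
  x = 9: rhs = 1, matching y values: 1, 22 (2 points).
  x = 10: rhs = 17, matching y values: none (0 points).
  x = 11: rhs = 1, matching y values: 1, 22 (2 points).
  x = 12: rhs = 5, matching y values: none (0 points).
  x = 13: rhs = 12, matching y values: 9, 14 (2 points).
  x = 14: rhs = 5, matching y values: none (0 points).
  x = 15: rhs = 13, matching y values: 6, 17 (2 points).
  x = 16: rhs = 19, matching y values: none (0 points).
  x = 17: rhs = 6, matching y values: 11, 12 (2 points).
  x = 18: rhs = 3, matching y values: 7, 16 (2 points).
  x = 19: rhs = 16, matching y values: 4, 19 (2 points).
  x = 20: rhs = 5, matching y values: none (0 points).
  x = 21: rhs = 22, matching y values: none (0 points).
  x = 22: rhs = 4, matching y values: 2, 21 (2 points).
Total affine count: 29.
Full point count |E(F_23)| = 29 + 1 = 30.
Hasse bound: |30 − (23+1)| = |6| = 6 ≤ 2√23 ≈ 9.5917 ✓.


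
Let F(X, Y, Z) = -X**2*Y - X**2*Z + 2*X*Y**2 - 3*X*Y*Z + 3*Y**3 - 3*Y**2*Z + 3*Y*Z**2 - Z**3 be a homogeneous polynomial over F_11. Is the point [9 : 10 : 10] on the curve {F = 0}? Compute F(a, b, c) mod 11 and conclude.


F(9,10,10) ≡ 8 (mod 11); P is NOT on the curve.

Evaluate F(9, 10, 10) term-by-term (mod 11).
  -X**2*Y ↦ -1·81·10·1 = -810
  -X**2*Z ↦ -1·81·1·10 = -810
  2*X*Y**2 ↦ 2·9·100·1 = 1800
  -3*X*Y*Z ↦ -3·9·10·10 = -2700
  3*Y**3 ↦ 3·1·1000·1 = 3000
  -3*Y**2*Z ↦ -3·1·100·10 = -3000
  3*Y*Z**2 ↦ 3·1·10·100 = 3000
  -Z**3 ↦ -1·1·1·1000 = -1000
Sum: F(9, 10, 10) = (-810) + (-810) + (1800) + (-2700) + (3000) + (-3000) + (3000) + (-1000) = -520.
Reducing mod 11: -520 ≡ 8 (mod 11).
Since F(a, b, c) ≡ 8 ≠ 0 (mod 11), P does NOT lie on the curve.


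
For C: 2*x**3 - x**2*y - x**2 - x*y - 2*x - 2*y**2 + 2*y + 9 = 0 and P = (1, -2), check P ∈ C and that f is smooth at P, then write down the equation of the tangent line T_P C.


Tangent line at P: 8*x + 8*y + 8 = 0.

Step 1: f(1, -2) = 0, so P lies on C.
Step 2: partial derivatives
  f_x(x, y) = 6*x**2 - 2*x*y - 2*x - y - 2, f_y(x, y) = -x**2 - x - 4*y + 2.
  f_x(P) = 8, f_y(P) = 8 (gradient nonzero, so P is smooth).
Step 3: tangent line at P: 8·(x − 1) + 8·(y − -2) = 0.
Expanding: 8*x + 8*y + 8 = 0.


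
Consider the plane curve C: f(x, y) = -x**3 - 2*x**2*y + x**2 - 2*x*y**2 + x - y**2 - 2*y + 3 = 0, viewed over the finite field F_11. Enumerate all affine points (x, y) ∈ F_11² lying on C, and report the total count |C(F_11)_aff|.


Affine F_11-points: {(0, 1), (0, 8), (1, 8), (1, 9), (3, 7), (3, 9), (5, 5), (6, 8), (6, 10), (7, 4), (10, 2)}; count = 11.

For each of the 121 pairs (x, y) ∈ F_11², evaluate f(x, y) mod 11. Record the zeros.
  x = 0: [0↦3, 1↦0, 2↦6, 3↦10, 4↦1, 5↦1, 6↦10, 7↦6, 8↦0, 9↦3, 10↦4]  zeros at y ∈ {1, 8}
  x = 1: [0↦4, 1↦8, 2↦6, 3↦9, 4↦6, 5↦8, 6↦4, 7↦5, 8↦0, 9↦0, 10↦5]  zeros at y ∈ {8, 9}
  x = 2: [0↦1, 1↦8, 2↦5, 3↦3, 4↦2, 5↦2, 6↦3, 7↦5, 8↦8, 9↦1, 10↦6]  zeros at y ∈ ∅
  x = 3: [0↦10, 1↦5, 2↦8, 3↦8, 4↦5, 5↦10, 6↦1, 7↦0, 8↦7, 9↦0, 10↦1]  zeros at y ∈ {7, 9}
  x = 4: [0↦3, 1↦4, 2↦9, 3↦7, 4↦9, 5↦4, 6↦3, 7↦6, 8↦2, 9↦2, 10↦6]  zeros at y ∈ ∅
  x = 5: [0↦7, 1↦10, 2↦2, 3↦5, 4↦8, 5↦0, 6↦3, 7↦6, 8↦9, 9↦1, 10↦4]  zeros at y ∈ {5}
  x = 6: [0↦5, 1↦6, 2↦3, 3↦7, 4↦7, 5↦3, 6↦6, 7↦5, 8↦0, 9↦2, 10↦0]  zeros at y ∈ {8, 10}
  x = 7: [0↦2, 1↦8, 2↦6, 3↦7, 4↦0, 5↦7, 6↦6, 7↦8, 8↦2, 9↦10, 10↦10]  zeros at y ∈ {4}
  x = 8: [0↦3, 1↦10, 2↦5, 3↦10, 4↦3, 5↦6, 6↦8, 7↦9, 8↦9, 9↦8, 10↦6]  zeros at y ∈ ∅
  x = 9: [0↦2, 1↦6, 2↦5, 3↦10, 4↦10, 5↦5, 6↦6, 7↦2, 8↦4, 9↦1, 10↦4]  zeros at y ∈ ∅
  x = 10: [0↦4, 1↦1, 2↦0, 3↦1, 4↦4, 5↦9, 6↦5, 7↦3, 8↦3, 9↦5, 10↦9]  zeros at y ∈ {2}
Collecting zeros: affine points = {(0, 1), (0, 8), (1, 8), (1, 9), (3, 7), (3, 9), (5, 5), (6, 8), (6, 10), (7, 4), (10, 2)}.
Total count |C(F_11)_aff| = 11.


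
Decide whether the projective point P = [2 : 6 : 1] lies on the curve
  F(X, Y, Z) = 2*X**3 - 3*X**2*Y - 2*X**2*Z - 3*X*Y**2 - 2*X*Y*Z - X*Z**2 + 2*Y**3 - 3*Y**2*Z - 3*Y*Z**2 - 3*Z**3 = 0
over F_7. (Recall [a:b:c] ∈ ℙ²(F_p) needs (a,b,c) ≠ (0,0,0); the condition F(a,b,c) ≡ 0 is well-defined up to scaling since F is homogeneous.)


F(2,6,1) ≡ 4 (mod 7); P is NOT on the curve.

Evaluate F(2, 6, 1) term-by-term (mod 7).
  2*X**3 ↦ 2·8·1·1 = 16
  -3*X**2*Y ↦ -3·4·6·1 = -72
  -2*X**2*Z ↦ -2·4·1·1 = -8
  -3*X*Y**2 ↦ -3·2·36·1 = -216
  -2*X*Y*Z ↦ -2·2·6·1 = -24
  -X*Z**2 ↦ -1·2·1·1 = -2
  2*Y**3 ↦ 2·1·216·1 = 432
  -3*Y**2*Z ↦ -3·1·36·1 = -108
  -3*Y*Z**2 ↦ -3·1·6·1 = -18
  -3*Z**3 ↦ -3·1·1·1 = -3
Sum: F(2, 6, 1) = (16) + (-72) + (-8) + (-216) + (-24) + (-2) + (432) + (-108) + (-18) + (-3) = -3.
Reducing mod 7: -3 ≡ 4 (mod 7).
Since F(a, b, c) ≡ 4 ≠ 0 (mod 7), P does NOT lie on the curve.


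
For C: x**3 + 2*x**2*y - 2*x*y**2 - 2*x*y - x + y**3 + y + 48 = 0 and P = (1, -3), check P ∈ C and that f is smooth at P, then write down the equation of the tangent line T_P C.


Tangent line at P: -22*x + 40*y + 142 = 0.

Step 1: f(1, -3) = 0, so P lies on C.
Step 2: partial derivatives
  f_x(x, y) = 3*x**2 + 4*x*y - 2*y**2 - 2*y - 1, f_y(x, y) = 2*x**2 - 4*x*y - 2*x + 3*y**2 + 1.
  f_x(P) = -22, f_y(P) = 40 (gradient nonzero, so P is smooth).
Step 3: tangent line at P: -22·(x − 1) + 40·(y − -3) = 0.
Expanding: -22*x + 40*y + 142 = 0.


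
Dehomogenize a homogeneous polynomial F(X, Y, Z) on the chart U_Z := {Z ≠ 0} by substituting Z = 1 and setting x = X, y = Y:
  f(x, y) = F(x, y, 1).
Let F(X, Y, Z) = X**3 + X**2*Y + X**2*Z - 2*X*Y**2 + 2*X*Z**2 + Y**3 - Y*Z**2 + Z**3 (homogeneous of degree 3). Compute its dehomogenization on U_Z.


f(x, y) = x**3 + x**2*y + x**2 - 2*x*y**2 + 2*x + y**3 - y + 1

On U_Z we set Z = 1. Each monomial c·X^i·Y^j·Z^k in F becomes c·x^i·y^j·1^k = c·x^i·y^j.
Substituting Z = 1: F(X, Y, 1) = x**3 + x**2*y + x**2 - 2*x*y**2 + 2*x + y**3 - y + 1.
Note: deg(f) ≤ deg(F) = 3; strict inequality happens when F is divisible by Z (lost terms).


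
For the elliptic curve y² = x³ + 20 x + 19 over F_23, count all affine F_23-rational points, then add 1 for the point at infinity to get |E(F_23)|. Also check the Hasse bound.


Affine points = {(4, 5), (4, 18), (8, 1), (8, 22), (9, 10), (9, 13), (10, 0), (11, 11), (11, 12), (12, 3), (12, 20), (18, 1), (18, 22), (19, 6), (19, 17), (20, 1), (20, 22)}; affine count = 17; |E(F_23)| = 18.

Discriminant check: Δ ∝ 4a³ + 27b² = 4·20³ + 27·19² = 4·8000 + 27·361 ≡ 2 (mod 23). Nonzero ⇒ E is nonsingular.
For each x ∈ F_23, compute rhs = x³ + 20·x + 19 mod 23, then count y ∈ F_23 with y² ≡ rhs.
  x = 0: rhs = 19, matching y values: none (0 points).
  x = 1: rhs = 17, matching y values: none (0 points).
  x = 2: rhs = 21, matching y values: none (0 points).
  x = 3: rhs = 14, matching y values: none (0 points).
  x = 4: rhs = 2, matching y values: 5, 18 (2 points).
  x = 5: rhs = 14, matching y values: none (0 points).
  x = 6: rhs = 10, matching y values: none (0 points).
  x = 7: rhs = 19, matching y values: none (0 points).
  x = 8: rhs = 1, matching y values: 1, 22 (2 points).
  x = 9: rhs = 8, matching y values: 10, 13 (2 points).
  x = 10: rhs = 0, matching y values: 0 (1 points).
  x = 11: rhs = 6, matching y values: 11, 12 (2 points).
  x = 12: rhs = 9, matching y values: 3, 20 (2 points).
  x = 13: rhs = 15, matching y values: none (0 points).
  x = 14: rhs = 7, matching y values: none (0 points).
  x = 15: rhs = 14, matching y values: none (0 points).
  x = 16: rhs = 19, matching y values: none (0 points).
  x = 17: rhs = 5, matching y values: none (0 points).
  x = 18: rhs = 1, matching y values: 1, 22 (2 points).
  x = 19: rhs = 13, matching y values: 6, 17 (2 points).
  x = 20: rhs = 1, matching y values: 1, 22 (2 points).
  x = 21: rhs = 17, matching y values: none (0 points).
  x = 22: rhs = 21, matching y values: none (0 points).
Total affine count: 17.
Full point count |E(F_23)| = 17 + 1 = 18.
Hasse bound: |18 − (23+1)| = |-6| = 6 ≤ 2√23 ≈ 9.5917 ✓.


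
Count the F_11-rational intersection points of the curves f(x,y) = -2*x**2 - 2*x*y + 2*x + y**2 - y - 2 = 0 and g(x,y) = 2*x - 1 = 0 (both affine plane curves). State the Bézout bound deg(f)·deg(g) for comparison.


Common zeros: ∅; count = 0; Bézout bound = 2.

deg(f) = 2, deg(g) = 1, so Bézout bound = 2.
Scan x ∈ F_11. For each x, list the y ∈ F_11 with f(x, y) ≡ 0 and those with g(x, y) ≡ 0 (mod 11); the common zeros in that column are the intersection.
  x = 0: f ≡ 0 at y ∈ {2, 10}; g ≡ 0 at y ∈ ∅; common: ∅.
  x = 1: f ≡ 0 at y ∈ ∅; g ≡ 0 at y ∈ ∅; common: ∅.
  x = 2: f ≡ 0 at y ∈ {6, 10}; g ≡ 0 at y ∈ ∅; common: ∅.
  x = 3: f ≡ 0 at y ∈ ∅; g ≡ 0 at y ∈ ∅; common: ∅.
  x = 4: f ≡ 0 at y ∈ {3, 6}; g ≡ 0 at y ∈ ∅; common: ∅.
  x = 5: f ≡ 0 at y ∈ {3, 8}; g ≡ 0 at y ∈ ∅; common: ∅.
  x = 6: f ≡ 0 at y ∈ ∅; g ≡ 0 at y ∈ {0, 1, 2, 3, 4, 5, 6, 7, 8, 9, 10}; common: ∅.
  x = 7: f ≡ 0 at y ∈ ∅; g ≡ 0 at y ∈ ∅; common: ∅.
  x = 8: f ≡ 0 at y ∈ ∅; g ≡ 0 at y ∈ ∅; common: ∅.
  x = 9: f ≡ 0 at y ∈ ∅; g ≡ 0 at y ∈ ∅; common: ∅.
  x = 10: f ≡ 0 at y ∈ {2, 8}; g ≡ 0 at y ∈ ∅; common: ∅.
Collecting: common zeros = ∅, so the count is 0.
Comparison with the Bézout bound: 0 ≤ 2 = deg(f)·deg(g), as expected for curves with no common component (the affine F_11-count falls short of the bound because intersections may lie at infinity, over extension fields, or carry multiplicity).


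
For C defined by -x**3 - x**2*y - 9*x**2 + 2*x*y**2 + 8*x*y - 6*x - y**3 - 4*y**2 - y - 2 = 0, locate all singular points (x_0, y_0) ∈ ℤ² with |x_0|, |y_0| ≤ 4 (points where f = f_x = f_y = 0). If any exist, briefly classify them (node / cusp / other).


Singular points: {(-2, -3)}; classification: cusp.

Compute partial derivatives:
  f_x = -3*x**2 - 2*x*y - 18*x + 2*y**2 + 8*y - 6.
  f_y = -x**2 + 4*x*y + 8*x - 3*y**2 - 8*y - 1.
Scan x_0 ∈ {−4, ..., 4}. For each x_0, f_y(x_0, y) is a polynomial in y; find its integer roots y ∈ {−4, ..., 4}, then test f_x and f at those candidates.
  x = -4: f_y(-4, y) = -3*y**2 - 24*y - 49; no integer root y with |y| ≤ 4.
  x = -3: f_y(-3, y) = -3*y**2 - 20*y - 34; no integer root y with |y| ≤ 4.
  x = -2: f_y(-2, y) = -3*y**2 - 16*y - 21; vanishes at y ∈ {-3}. (-2, -3): f_x = 0, f = 0 — SINGULAR.
  x = -1: f_y(-1, y) = -3*y**2 - 12*y - 10; no integer root y with |y| ≤ 4.
  x = 0: f_y(0, y) = -3*y**2 - 8*y - 1; no integer root y with |y| ≤ 4.
  x = 1: f_y(1, y) = -3*y**2 - 4*y + 6; no integer root y with |y| ≤ 4.
  x = 2: f_y(2, y) = 11 - 3*y**2; no integer root y with |y| ≤ 4.
  x = 3: f_y(3, y) = -3*y**2 + 4*y + 14; no integer root y with |y| ≤ 4.
  x = 4: f_y(4, y) = -3*y**2 + 8*y + 15; no integer root y with |y| ≤ 4.
Only singular point on the grid: (-2, -3).
Classify: substitute x = -2 + u, y = -3 + v and expand: f = -u**3 - u**2*v + 2*u*v**2 - v**3 + v**2.
No constant or linear terms (consistent with a singular point). Quadratic part: v**2. Cubic part: -u**3 - u**2*v + 2*u*v**2 - v**3.
The quadratic part v**2 is a perfect square, so there is a single (double) tangent line v = 0, i.e. y = -3. Restricting the cubic part to that line (v = 0) leaves -u**3 ≠ 0, so f is not divisible by v and the branch is v² ≈ u**3 to lowest order — this is a cusp.
Classification: cusp.


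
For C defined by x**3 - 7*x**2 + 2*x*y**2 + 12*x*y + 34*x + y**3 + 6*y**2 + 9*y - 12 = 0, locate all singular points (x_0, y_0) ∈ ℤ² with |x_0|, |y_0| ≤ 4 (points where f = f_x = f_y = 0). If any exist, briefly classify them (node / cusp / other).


Singular points: {(2, -3)}; classification: node.

Compute partial derivatives:
  f_x = 3*x**2 - 14*x + 2*y**2 + 12*y + 34.
  f_y = 4*x*y + 12*x + 3*y**2 + 12*y + 9.
Scan x_0 ∈ {−4, ..., 4}. For each x_0, f_y(x_0, y) is a polynomial in y; find its integer roots y ∈ {−4, ..., 4}, then test f_x and f at those candidates.
  x = -4: f_y(-4, y) = 3*y**2 - 4*y - 39; vanishes at y ∈ {-3}. (-4, -3): f_x = 120 ≠ 0.
  x = -3: f_y(-3, y) = 3*y**2 - 27; vanishes at y ∈ {-3, 3}. (-3, -3): f_x = 85 ≠ 0; (-3, 3): f_x = 157 ≠ 0.
  x = -2: f_y(-2, y) = 3*y**2 + 4*y - 15; vanishes at y ∈ {-3}. (-2, -3): f_x = 56 ≠ 0.
  x = -1: f_y(-1, y) = 3*y**2 + 8*y - 3; vanishes at y ∈ {-3}. (-1, -3): f_x = 33 ≠ 0.
  x = 0: f_y(0, y) = 3*y**2 + 12*y + 9; vanishes at y ∈ {-3, -1}. (0, -3): f_x = 16 ≠ 0; (0, -1): f_x = 24 ≠ 0.
  x = 1: f_y(1, y) = 3*y**2 + 16*y + 21; vanishes at y ∈ {-3}. (1, -3): f_x = 5 ≠ 0.
  x = 2: f_y(2, y) = 3*y**2 + 20*y + 33; vanishes at y ∈ {-3}. (2, -3): f_x = 0, f = 0 — SINGULAR.
  x = 3: f_y(3, y) = 3*y**2 + 24*y + 45; vanishes at y ∈ {-3}. (3, -3): f_x = 1 ≠ 0.
  x = 4: f_y(4, y) = 3*y**2 + 28*y + 57; vanishes at y ∈ {-3}. (4, -3): f_x = 8 ≠ 0.
Only singular point on the grid: (2, -3).
Classify: substitute x = 2 + u, y = -3 + v and expand: f = u**3 - u**2 + 2*u*v**2 + v**3 + v**2.
No constant or linear terms (consistent with a singular point). Quadratic part: -u**2 + v**2. Cubic part: u**3 + 2*u*v**2 + v**3.
The quadratic part v**2 - u**2 = (v − u)(v + u) splits into two distinct linear factors, so there are two distinct tangent lines y − -3 = ±(x − 2) — this is a node (ordinary double point).
Classification: node.


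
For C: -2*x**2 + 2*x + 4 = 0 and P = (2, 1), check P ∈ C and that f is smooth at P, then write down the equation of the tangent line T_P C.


Tangent line at P: 12 - 6*x = 0.

Step 1: f(2, 1) = 0, so P lies on C.
Step 2: partial derivatives
  f_x(x, y) = 2 - 4*x, f_y(x, y) = 0.
  f_x(P) = -6, f_y(P) = 0 (gradient nonzero, so P is smooth).
Step 3: tangent line at P: -6·(x − 2) + 0·(y − 1) = 0.
Expanding: 12 - 6*x = 0.


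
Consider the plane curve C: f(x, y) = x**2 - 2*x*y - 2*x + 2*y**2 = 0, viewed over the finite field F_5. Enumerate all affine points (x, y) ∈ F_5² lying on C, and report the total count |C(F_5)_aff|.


Affine F_5-points: {(0, 0), (2, 0), (2, 2), (4, 2)}; count = 4.

For each of the 25 pairs (x, y) ∈ F_5², evaluate f(x, y) mod 5. Record the zeros.
  x = 0: [0↦0, 1↦2, 2↦3, 3↦3, 4↦2]  zeros at y ∈ {0}
  x = 1: [0↦4, 1↦4, 2↦3, 3↦1, 4↦3]  zeros at y ∈ ∅
  x = 2: [0↦0, 1↦3, 2↦0, 3↦1, 4↦1]  zeros at y ∈ {0, 2}
  x = 3: [0↦3, 1↦4, 2↦4, 3↦3, 4↦1]  zeros at y ∈ ∅
  x = 4: [0↦3, 1↦2, 2↦0, 3↦2, 4↦3]  zeros at y ∈ {2}
Collecting zeros: affine points = {(0, 0), (2, 0), (2, 2), (4, 2)}.
Total count |C(F_5)_aff| = 4.


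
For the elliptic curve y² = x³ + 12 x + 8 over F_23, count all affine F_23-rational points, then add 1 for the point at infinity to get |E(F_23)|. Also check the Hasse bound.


Affine points = {(0, 10), (0, 13), (3, 5), (3, 18), (5, 3), (5, 20), (8, 8), (8, 15), (10, 1), (10, 22), (16, 8), (16, 15), (22, 8), (22, 15)}; affine count = 14; |E(F_23)| = 15.

Discriminant check: Δ ∝ 4a³ + 27b² = 4·12³ + 27·8² = 4·1728 + 27·64 ≡ 15 (mod 23). Nonzero ⇒ E is nonsingular.
For each x ∈ F_23, compute rhs = x³ + 12·x + 8 mod 23, then count y ∈ F_23 with y² ≡ rhs.
  x = 0: rhs = 8, matching y values: 10, 13 (2 points).
  x = 1: rhs = 21, matching y values: none (0 points).
  x = 2: rhs = 17, matching y values: none (0 points).
  x = 3: rhs = 2, matching y values: 5, 18 (2 points).
  x = 4: rhs = 5, matching y values: none (0 points).
  x = 5: rhs = 9, matching y values: 3, 20 (2 points).
  x = 6: rhs = 20, matching y values: none (0 points).
  x = 7: rhs = 21, matching y values: none (0 points).
  x = 8: rhs = 18, matching y values: 8, 15 (2 points).
  x = 9: rhs = 17, matching y values: none (0 points).
  x = 10: rhs = 1, matching y values: 1, 22 (2 points).
  x = 11: rhs = 22, matching y values: none (0 points).
  x = 12: rhs = 17, matching y values: none (0 points).
  x = 13: rhs = 15, matching y values: none (0 points).
  x = 14: rhs = 22, matching y values: none (0 points).
  x = 15: rhs = 21, matching y values: none (0 points).
  x = 16: rhs = 18, matching y values: 8, 15 (2 points).
  x = 17: rhs = 19, matching y values: none (0 points).
  x = 18: rhs = 7, matching y values: none (0 points).
  x = 19: rhs = 11, matching y values: none (0 points).
  x = 20: rhs = 14, matching y values: none (0 points).
  x = 21: rhs = 22, matching y values: none (0 points).
  x = 22: rhs = 18, matching y values: 8, 15 (2 points).
Total affine count: 14.
Full point count |E(F_23)| = 14 + 1 = 15.
Hasse bound: |15 − (23+1)| = |-9| = 9 ≤ 2√23 ≈ 9.5917 ✓.


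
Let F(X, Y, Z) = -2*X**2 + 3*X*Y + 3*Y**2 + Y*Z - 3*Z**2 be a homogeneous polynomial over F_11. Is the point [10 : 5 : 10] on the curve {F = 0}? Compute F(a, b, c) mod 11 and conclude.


F(10,5,10) ≡ 6 (mod 11); P is NOT on the curve.

Evaluate F(10, 5, 10) term-by-term (mod 11).
  -2*X**2 ↦ -2·100·1·1 = -200
  3*X*Y ↦ 3·10·5·1 = 150
  3*Y**2 ↦ 3·1·25·1 = 75
  Y*Z ↦ 1·1·5·10 = 50
  -3*Z**2 ↦ -3·1·1·100 = -300
Sum: F(10, 5, 10) = (-200) + (150) + (75) + (50) + (-300) = -225.
Reducing mod 11: -225 ≡ 6 (mod 11).
Since F(a, b, c) ≡ 6 ≠ 0 (mod 11), P does NOT lie on the curve.


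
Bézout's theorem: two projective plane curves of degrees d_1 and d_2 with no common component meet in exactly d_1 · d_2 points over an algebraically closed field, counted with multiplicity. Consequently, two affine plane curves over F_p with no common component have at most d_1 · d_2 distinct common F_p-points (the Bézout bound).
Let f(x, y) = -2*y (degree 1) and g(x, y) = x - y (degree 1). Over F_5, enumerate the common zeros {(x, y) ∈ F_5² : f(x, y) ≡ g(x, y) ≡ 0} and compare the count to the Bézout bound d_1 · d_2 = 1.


Common zeros: {(0, 0)}; count = 1; Bézout bound = 1.

deg(f) = 1, deg(g) = 1, so Bézout bound = 1.
Scan x ∈ F_5. For each x, list the y ∈ F_5 with f(x, y) ≡ 0 and those with g(x, y) ≡ 0 (mod 5); the common zeros in that column are the intersection.
  x = 0: f ≡ 0 at y ∈ {0}; g ≡ 0 at y ∈ {0}; common: {0}.
  x = 1: f ≡ 0 at y ∈ {0}; g ≡ 0 at y ∈ {1}; common: ∅.
  x = 2: f ≡ 0 at y ∈ {0}; g ≡ 0 at y ∈ {2}; common: ∅.
  x = 3: f ≡ 0 at y ∈ {0}; g ≡ 0 at y ∈ {3}; common: ∅.
  x = 4: f ≡ 0 at y ∈ {0}; g ≡ 0 at y ∈ {4}; common: ∅.
Collecting: common zeros = {(0, 0)}, so the count is 1.
Comparison with the Bézout bound: 1 ≤ 1 = deg(f)·deg(g), as expected for curves with no common component (the bound is attained).


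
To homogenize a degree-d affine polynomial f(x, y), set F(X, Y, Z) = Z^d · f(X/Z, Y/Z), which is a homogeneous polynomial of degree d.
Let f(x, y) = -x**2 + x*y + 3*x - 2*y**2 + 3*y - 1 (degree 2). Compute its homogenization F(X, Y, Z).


F(X, Y, Z) = -X**2 + X*Y + 3*X*Z - 2*Y**2 + 3*Y*Z - Z**2

deg(f) = 2.
Substitute x = X/Z, y = Y/Z into f, then multiply by Z^2.
  monomial -1·x^2·y^0 ↦ -1·X^2·Y^0·Z^0.
  monomial 1·x^1·y^1 ↦ 1·X^1·Y^1·Z^0.
  monomial 3·x^1·y^0 ↦ 3·X^1·Y^0·Z^1.
  monomial -2·x^0·y^2 ↦ -2·X^0·Y^2·Z^0.
  monomial 3·x^0·y^1 ↦ 3·X^0·Y^1·Z^1.
  monomial -1·x^0·y^0 ↦ -1·X^0·Y^0·Z^2.
Collecting: F(X, Y, Z) = -X**2 + X*Y + 3*X*Z - 2*Y**2 + 3*Y*Z - Z**2.


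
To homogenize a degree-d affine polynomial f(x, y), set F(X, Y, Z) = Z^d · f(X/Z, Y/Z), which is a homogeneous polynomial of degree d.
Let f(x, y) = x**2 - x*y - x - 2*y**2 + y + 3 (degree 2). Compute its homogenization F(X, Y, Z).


F(X, Y, Z) = X**2 - X*Y - X*Z - 2*Y**2 + Y*Z + 3*Z**2

deg(f) = 2.
Substitute x = X/Z, y = Y/Z into f, then multiply by Z^2.
  monomial 1·x^2·y^0 ↦ 1·X^2·Y^0·Z^0.
  monomial -1·x^1·y^1 ↦ -1·X^1·Y^1·Z^0.
  monomial -1·x^1·y^0 ↦ -1·X^1·Y^0·Z^1.
  monomial -2·x^0·y^2 ↦ -2·X^0·Y^2·Z^0.
  monomial 1·x^0·y^1 ↦ 1·X^0·Y^1·Z^1.
  monomial 3·x^0·y^0 ↦ 3·X^0·Y^0·Z^2.
Collecting: F(X, Y, Z) = X**2 - X*Y - X*Z - 2*Y**2 + Y*Z + 3*Z**2.


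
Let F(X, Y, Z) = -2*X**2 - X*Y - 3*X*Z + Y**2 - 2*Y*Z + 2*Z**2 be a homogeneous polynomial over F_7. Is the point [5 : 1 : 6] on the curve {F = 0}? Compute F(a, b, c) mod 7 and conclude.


F(5,1,6) ≡ 0 (mod 7); P is on the curve.

Evaluate F(5, 1, 6) term-by-term (mod 7).
  -2*X**2 ↦ -2·25·1·1 = -50
  -X*Y ↦ -1·5·1·1 = -5
  -3*X*Z ↦ -3·5·1·6 = -90
  Y**2 ↦ 1·1·1·1 = 1
  -2*Y*Z ↦ -2·1·1·6 = -12
  2*Z**2 ↦ 2·1·1·36 = 72
Sum: F(5, 1, 6) = (-50) + (-5) + (-90) + (1) + (-12) + (72) = -84.
Reducing mod 7: -84 ≡ 0 (mod 7).
Since F(a, b, c) ≡ 0 (mod 7), P lies on the curve.


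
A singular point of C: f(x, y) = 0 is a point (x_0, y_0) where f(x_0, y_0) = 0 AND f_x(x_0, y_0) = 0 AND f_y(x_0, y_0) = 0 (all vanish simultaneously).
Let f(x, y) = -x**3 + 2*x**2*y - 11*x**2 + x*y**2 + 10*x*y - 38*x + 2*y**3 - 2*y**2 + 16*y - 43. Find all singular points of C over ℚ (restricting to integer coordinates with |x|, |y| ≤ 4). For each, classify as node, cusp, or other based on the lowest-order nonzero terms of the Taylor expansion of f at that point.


Singular points: {(-3, 1)}; classification: cusp.

Compute partial derivatives:
  f_x = -3*x**2 + 4*x*y - 22*x + y**2 + 10*y - 38.
  f_y = 2*x**2 + 2*x*y + 10*x + 6*y**2 - 4*y + 16.
Scan x_0 ∈ {−4, ..., 4}. For each x_0, f_y(x_0, y) is a polynomial in y; find its integer roots y ∈ {−4, ..., 4}, then test f_x and f at those candidates.
  x = -4: f_y(-4, y) = 6*y**2 - 12*y + 8; no integer root y with |y| ≤ 4.
  x = -3: f_y(-3, y) = 6*y**2 - 10*y + 4; vanishes at y ∈ {1}. (-3, 1): f_x = 0, f = 0 — SINGULAR.
  x = -2: f_y(-2, y) = 6*y**2 - 8*y + 4; no integer root y with |y| ≤ 4.
  x = -1: f_y(-1, y) = 6*y**2 - 6*y + 8; no integer root y with |y| ≤ 4.
  x = 0: f_y(0, y) = 6*y**2 - 4*y + 16; no integer root y with |y| ≤ 4.
  x = 1: f_y(1, y) = 6*y**2 - 2*y + 28; no integer root y with |y| ≤ 4.
  x = 2: f_y(2, y) = 6*y**2 + 44; no integer root y with |y| ≤ 4.
  x = 3: f_y(3, y) = 6*y**2 + 2*y + 64; no integer root y with |y| ≤ 4.
  x = 4: f_y(4, y) = 6*y**2 + 4*y + 88; no integer root y with |y| ≤ 4.
Only singular point on the grid: (-3, 1).
Classify: substitute x = -3 + u, y = 1 + v and expand: f = -u**3 + 2*u**2*v + u*v**2 + 2*v**3 + v**2.
No constant or linear terms (consistent with a singular point). Quadratic part: v**2. Cubic part: -u**3 + 2*u**2*v + u*v**2 + 2*v**3.
The quadratic part v**2 is a perfect square, so there is a single (double) tangent line v = 0, i.e. y = 1. Restricting the cubic part to that line (v = 0) leaves -u**3 ≠ 0, so f is not divisible by v and the branch is v² ≈ u**3 to lowest order — this is a cusp.
Classification: cusp.


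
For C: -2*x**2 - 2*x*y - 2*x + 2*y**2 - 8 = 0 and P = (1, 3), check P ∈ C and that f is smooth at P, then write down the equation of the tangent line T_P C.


Tangent line at P: -12*x + 10*y - 18 = 0.

Step 1: f(1, 3) = 0, so P lies on C.
Step 2: partial derivatives
  f_x(x, y) = -4*x - 2*y - 2, f_y(x, y) = -2*x + 4*y.
  f_x(P) = -12, f_y(P) = 10 (gradient nonzero, so P is smooth).
Step 3: tangent line at P: -12·(x − 1) + 10·(y − 3) = 0.
Expanding: -12*x + 10*y - 18 = 0.


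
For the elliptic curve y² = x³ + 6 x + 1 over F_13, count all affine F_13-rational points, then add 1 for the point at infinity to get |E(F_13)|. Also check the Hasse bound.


Affine points = {(0, 1), (0, 12), (5, 0), (7, 3), (7, 10), (9, 2), (9, 11)}; affine count = 7; |E(F_13)| = 8.

Discriminant check: Δ ∝ 4a³ + 27b² = 4·6³ + 27·1² = 4·216 + 27·1 ≡ 7 (mod 13). Nonzero ⇒ E is nonsingular.
For each x ∈ F_13, compute rhs = x³ + 6·x + 1 mod 13, then count y ∈ F_13 with y² ≡ rhs.
  x = 0: rhs = 1, matching y values: 1, 12 (2 points).
  x = 1: rhs = 8, matching y values: none (0 points).
  x = 2: rhs = 8, matching y values: none (0 points).
  x = 3: rhs = 7, matching y values: none (0 points).
  x = 4: rhs = 11, matching y values: none (0 points).
  x = 5: rhs = 0, matching y values: 0 (1 points).
  x = 6: rhs = 6, matching y values: none (0 points).
  x = 7: rhs = 9, matching y values: 3, 10 (2 points).
  x = 8: rhs = 2, matching y values: none (0 points).
  x = 9: rhs = 4, matching y values: 2, 11 (2 points).
  x = 10: rhs = 8, matching y values: none (0 points).
  x = 11: rhs = 7, matching y values: none (0 points).
  x = 12: rhs = 7, matching y values: none (0 points).
Total affine count: 7.
Full point count |E(F_13)| = 7 + 1 = 8.
Hasse bound: |8 − (13+1)| = |-6| = 6 ≤ 2√13 ≈ 7.2111 ✓.


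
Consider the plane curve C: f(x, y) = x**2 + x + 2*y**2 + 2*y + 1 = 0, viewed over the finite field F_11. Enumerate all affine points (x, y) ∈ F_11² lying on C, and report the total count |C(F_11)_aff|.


Affine F_11-points: {(2, 1), (2, 9), (4, 2), (4, 8), (5, 3), (5, 7), (6, 2), (6, 8), (8, 1), (8, 9)}; count = 10.

For each of the 121 pairs (x, y) ∈ F_11², evaluate f(x, y) mod 11. Record the zeros.
  x = 0: [0↦1, 1↦5, 2↦2, 3↦3, 4↦8, 5↦6, 6↦8, 7↦3, 8↦2, 9↦5, 10↦1]  zeros at y ∈ ∅
  x = 1: [0↦3, 1↦7, 2↦4, 3↦5, 4↦10, 5↦8, 6↦10, 7↦5, 8↦4, 9↦7, 10↦3]  zeros at y ∈ ∅
  x = 2: [0↦7, 1↦0, 2↦8, 3↦9, 4↦3, 5↦1, 6↦3, 7↦9, 8↦8, 9↦0, 10↦7]  zeros at y ∈ {1, 9}
  x = 3: [0↦2, 1↦6, 2↦3, 3↦4, 4↦9, 5↦7, 6↦9, 7↦4, 8↦3, 9↦6, 10↦2]  zeros at y ∈ ∅
  x = 4: [0↦10, 1↦3, 2↦0, 3↦1, 4↦6, 5↦4, 6↦6, 7↦1, 8↦0, 9↦3, 10↦10]  zeros at y ∈ {2, 8}
  x = 5: [0↦9, 1↦2, 2↦10, 3↦0, 4↦5, 5↦3, 6↦5, 7↦0, 8↦10, 9↦2, 10↦9]  zeros at y ∈ {3, 7}
  x = 6: [0↦10, 1↦3, 2↦0, 3↦1, 4↦6, 5↦4, 6↦6, 7↦1, 8↦0, 9↦3, 10↦10]  zeros at y ∈ {2, 8}
  x = 7: [0↦2, 1↦6, 2↦3, 3↦4, 4↦9, 5↦7, 6↦9, 7↦4, 8↦3, 9↦6, 10↦2]  zeros at y ∈ ∅
  x = 8: [0↦7, 1↦0, 2↦8, 3↦9, 4↦3, 5↦1, 6↦3, 7↦9, 8↦8, 9↦0, 10↦7]  zeros at y ∈ {1, 9}
  x = 9: [0↦3, 1↦7, 2↦4, 3↦5, 4↦10, 5↦8, 6↦10, 7↦5, 8↦4, 9↦7, 10↦3]  zeros at y ∈ ∅
  x = 10: [0↦1, 1↦5, 2↦2, 3↦3, 4↦8, 5↦6, 6↦8, 7↦3, 8↦2, 9↦5, 10↦1]  zeros at y ∈ ∅
Collecting zeros: affine points = {(2, 1), (2, 9), (4, 2), (4, 8), (5, 3), (5, 7), (6, 2), (6, 8), (8, 1), (8, 9)}.
Total count |C(F_11)_aff| = 10.


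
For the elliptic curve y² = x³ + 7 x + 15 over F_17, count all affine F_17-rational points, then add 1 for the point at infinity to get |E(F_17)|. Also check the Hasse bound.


Affine points = {(0, 7), (0, 10), (6, 1), (6, 16), (7, 4), (7, 13), (9, 5), (9, 12), (12, 5), (12, 12), (13, 5), (13, 12), (14, 1), (14, 16)}; affine count = 14; |E(F_17)| = 15.

Discriminant check: Δ ∝ 4a³ + 27b² = 4·7³ + 27·15² = 4·343 + 27·225 ≡ 1 (mod 17). Nonzero ⇒ E is nonsingular.
For each x ∈ F_17, compute rhs = x³ + 7·x + 15 mod 17, then count y ∈ F_17 with y² ≡ rhs.
  x = 0: rhs = 15, matching y values: 7, 10 (2 points).
  x = 1: rhs = 6, matching y values: none (0 points).
  x = 2: rhs = 3, matching y values: none (0 points).
  x = 3: rhs = 12, matching y values: none (0 points).
  x = 4: rhs = 5, matching y values: none (0 points).
  x = 5: rhs = 5, matching y values: none (0 points).
  x = 6: rhs = 1, matching y values: 1, 16 (2 points).
  x = 7: rhs = 16, matching y values: 4, 13 (2 points).
  x = 8: rhs = 5, matching y values: none (0 points).
  x = 9: rhs = 8, matching y values: 5, 12 (2 points).
  x = 10: rhs = 14, matching y values: none (0 points).
  x = 11: rhs = 12, matching y values: none (0 points).
  x = 12: rhs = 8, matching y values: 5, 12 (2 points).
  x = 13: rhs = 8, matching y values: 5, 12 (2 points).
  x = 14: rhs = 1, matching y values: 1, 16 (2 points).
  x = 15: rhs = 10, matching y values: none (0 points).
  x = 16: rhs = 7, matching y values: none (0 points).
Total affine count: 14.
Full point count |E(F_17)| = 14 + 1 = 15.
Hasse bound: |15 − (17+1)| = |-3| = 3 ≤ 2√17 ≈ 8.2462 ✓.


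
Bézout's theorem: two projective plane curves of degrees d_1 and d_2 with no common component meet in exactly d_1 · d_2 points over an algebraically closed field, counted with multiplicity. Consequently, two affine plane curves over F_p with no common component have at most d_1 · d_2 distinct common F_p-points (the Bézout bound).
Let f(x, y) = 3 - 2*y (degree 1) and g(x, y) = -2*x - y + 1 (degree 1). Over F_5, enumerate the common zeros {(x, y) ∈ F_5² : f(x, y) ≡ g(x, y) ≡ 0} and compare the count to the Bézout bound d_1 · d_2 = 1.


Common zeros: {(1, 4)}; count = 1; Bézout bound = 1.

deg(f) = 1, deg(g) = 1, so Bézout bound = 1.
Scan x ∈ F_5. For each x, list the y ∈ F_5 with f(x, y) ≡ 0 and those with g(x, y) ≡ 0 (mod 5); the common zeros in that column are the intersection.
  x = 0: f ≡ 0 at y ∈ {4}; g ≡ 0 at y ∈ {1}; common: ∅.
  x = 1: f ≡ 0 at y ∈ {4}; g ≡ 0 at y ∈ {4}; common: {4}.
  x = 2: f ≡ 0 at y ∈ {4}; g ≡ 0 at y ∈ {2}; common: ∅.
  x = 3: f ≡ 0 at y ∈ {4}; g ≡ 0 at y ∈ {0}; common: ∅.
  x = 4: f ≡ 0 at y ∈ {4}; g ≡ 0 at y ∈ {3}; common: ∅.
Collecting: common zeros = {(1, 4)}, so the count is 1.
Comparison with the Bézout bound: 1 ≤ 1 = deg(f)·deg(g), as expected for curves with no common component (the bound is attained).


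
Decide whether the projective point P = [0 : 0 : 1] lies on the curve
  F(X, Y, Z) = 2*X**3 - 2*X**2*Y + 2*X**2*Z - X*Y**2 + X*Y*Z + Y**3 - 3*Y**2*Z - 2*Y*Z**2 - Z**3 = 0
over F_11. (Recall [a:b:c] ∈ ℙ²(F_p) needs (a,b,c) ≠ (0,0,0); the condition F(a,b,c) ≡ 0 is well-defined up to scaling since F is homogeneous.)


F(0,0,1) ≡ 10 (mod 11); P is NOT on the curve.

Evaluate F(0, 0, 1) term-by-term (mod 11).
  2*X**3 ↦ 2·0·1·1 = 0
  -2*X**2*Y ↦ -2·0·0·1 = 0
  2*X**2*Z ↦ 2·0·1·1 = 0
  -X*Y**2 ↦ -1·0·0·1 = 0
  X*Y*Z ↦ 1·0·0·1 = 0
  Y**3 ↦ 1·1·0·1 = 0
  -3*Y**2*Z ↦ -3·1·0·1 = 0
  -2*Y*Z**2 ↦ -2·1·0·1 = 0
  -Z**3 ↦ -1·1·1·1 = -1
Sum: F(0, 0, 1) = (0) + (0) + (0) + (0) + (0) + (0) + (0) + (0) + (-1) = -1.
Reducing mod 11: -1 ≡ 10 (mod 11).
Since F(a, b, c) ≡ 10 ≠ 0 (mod 11), P does NOT lie on the curve.


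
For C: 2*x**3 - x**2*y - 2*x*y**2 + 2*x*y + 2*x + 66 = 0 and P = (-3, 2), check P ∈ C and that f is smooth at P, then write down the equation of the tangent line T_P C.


Tangent line at P: 64*x + 9*y + 174 = 0.

Step 1: f(-3, 2) = 0, so P lies on C.
Step 2: partial derivatives
  f_x(x, y) = 6*x**2 - 2*x*y - 2*y**2 + 2*y + 2, f_y(x, y) = -x**2 - 4*x*y + 2*x.
  f_x(P) = 64, f_y(P) = 9 (gradient nonzero, so P is smooth).
Step 3: tangent line at P: 64·(x − -3) + 9·(y − 2) = 0.
Expanding: 64*x + 9*y + 174 = 0.


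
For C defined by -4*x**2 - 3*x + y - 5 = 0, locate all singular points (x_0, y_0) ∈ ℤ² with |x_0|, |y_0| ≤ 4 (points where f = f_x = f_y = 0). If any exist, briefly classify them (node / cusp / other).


No singular points in the scanned grid; C is smooth there.

Compute partial derivatives:
  f_x = -8*x - 3.
  f_y = 1.
f_y = 1 is a nonzero constant, so f_y never vanishes: no point (x, y) can satisfy f = f_x = f_y = 0. In particular no (x, y) ∈ {−4, ..., 4}² is singular; the curve is smooth.


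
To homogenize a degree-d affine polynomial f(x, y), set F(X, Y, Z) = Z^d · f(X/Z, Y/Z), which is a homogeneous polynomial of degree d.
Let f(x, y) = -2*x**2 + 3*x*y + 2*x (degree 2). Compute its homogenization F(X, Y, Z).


F(X, Y, Z) = -2*X**2 + 3*X*Y + 2*X*Z

deg(f) = 2.
Substitute x = X/Z, y = Y/Z into f, then multiply by Z^2.
  monomial -2·x^2·y^0 ↦ -2·X^2·Y^0·Z^0.
  monomial 3·x^1·y^1 ↦ 3·X^1·Y^1·Z^0.
  monomial 2·x^1·y^0 ↦ 2·X^1·Y^0·Z^1.
Collecting: F(X, Y, Z) = -2*X**2 + 3*X*Y + 2*X*Z.


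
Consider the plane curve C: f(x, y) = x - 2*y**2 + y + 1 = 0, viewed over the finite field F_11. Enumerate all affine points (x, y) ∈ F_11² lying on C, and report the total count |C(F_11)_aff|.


Affine F_11-points: {(0, 1), (0, 5), (2, 7), (2, 10), (3, 3), (5, 2), (5, 4), (9, 8), (9, 9), (10, 0), (10, 6)}; count = 11.

For each of the 121 pairs (x, y) ∈ F_11², evaluate f(x, y) mod 11. Record the zeros.
  x = 0: [0↦1, 1↦0, 2↦6, 3↦8, 4↦6, 5↦0, 6↦1, 7↦9, 8↦2, 9↦2, 10↦9]  zeros at y ∈ {1, 5}
  x = 1: [0↦2, 1↦1, 2↦7, 3↦9, 4↦7, 5↦1, 6↦2, 7↦10, 8↦3, 9↦3, 10↦10]  zeros at y ∈ ∅
  x = 2: [0↦3, 1↦2, 2↦8, 3↦10, 4↦8, 5↦2, 6↦3, 7↦0, 8↦4, 9↦4, 10↦0]  zeros at y ∈ {7, 10}
  x = 3: [0↦4, 1↦3, 2↦9, 3↦0, 4↦9, 5↦3, 6↦4, 7↦1, 8↦5, 9↦5, 10↦1]  zeros at y ∈ {3}
  x = 4: [0↦5, 1↦4, 2↦10, 3↦1, 4↦10, 5↦4, 6↦5, 7↦2, 8↦6, 9↦6, 10↦2]  zeros at y ∈ ∅
  x = 5: [0↦6, 1↦5, 2↦0, 3↦2, 4↦0, 5↦5, 6↦6, 7↦3, 8↦7, 9↦7, 10↦3]  zeros at y ∈ {2, 4}
  x = 6: [0↦7, 1↦6, 2↦1, 3↦3, 4↦1, 5↦6, 6↦7, 7↦4, 8↦8, 9↦8, 10↦4]  zeros at y ∈ ∅
  x = 7: [0↦8, 1↦7, 2↦2, 3↦4, 4↦2, 5↦7, 6↦8, 7↦5, 8↦9, 9↦9, 10↦5]  zeros at y ∈ ∅
  x = 8: [0↦9, 1↦8, 2↦3, 3↦5, 4↦3, 5↦8, 6↦9, 7↦6, 8↦10, 9↦10, 10↦6]  zeros at y ∈ ∅
  x = 9: [0↦10, 1↦9, 2↦4, 3↦6, 4↦4, 5↦9, 6↦10, 7↦7, 8↦0, 9↦0, 10↦7]  zeros at y ∈ {8, 9}
  x = 10: [0↦0, 1↦10, 2↦5, 3↦7, 4↦5, 5↦10, 6↦0, 7↦8, 8↦1, 9↦1, 10↦8]  zeros at y ∈ {0, 6}
Collecting zeros: affine points = {(0, 1), (0, 5), (2, 7), (2, 10), (3, 3), (5, 2), (5, 4), (9, 8), (9, 9), (10, 0), (10, 6)}.
Total count |C(F_11)_aff| = 11.


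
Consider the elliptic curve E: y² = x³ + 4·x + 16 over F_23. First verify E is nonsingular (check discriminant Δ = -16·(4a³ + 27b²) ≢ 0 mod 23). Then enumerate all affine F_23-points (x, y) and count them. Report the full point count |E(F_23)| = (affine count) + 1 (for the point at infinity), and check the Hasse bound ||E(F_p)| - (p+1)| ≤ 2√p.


Affine points = {(0, 4), (0, 19), (2, 3), (2, 20), (3, 3), (3, 20), (4, 2), (4, 21), (5, 0), (6, 7), (6, 16), (8, 10), (8, 13), (15, 1), (15, 22), (16, 6), (16, 17), (17, 11), (17, 12), (18, 3), (18, 20), (20, 0), (21, 0)}; affine count = 23; |E(F_23)| = 24.

Discriminant check: Δ ∝ 4a³ + 27b² = 4·4³ + 27·16² = 4·64 + 27·256 ≡ 15 (mod 23). Nonzero ⇒ E is nonsingular.
For each x ∈ F_23, compute rhs = x³ + 4·x + 16 mod 23, then count y ∈ F_23 with y² ≡ rhs.
  x = 0: rhs = 16, matching y values: 4, 19 (2 points).
  x = 1: rhs = 21, matching y values: none (0 points).
  x = 2: rhs = 9, matching y values: 3, 20 (2 points).
  x = 3: rhs = 9, matching y values: 3, 20 (2 points).
  x = 4: rhs = 4, matching y values: 2, 21 (2 points).
  x = 5: rhs = 0, matching y values: 0 (1 points).
  x = 6: rhs = 3, matching y values: 7, 16 (2 points).
  x = 7: rhs = 19, matching y values: none (0 points).
  x = 8: rhs = 8, matching y values: 10, 13 (2 points).
  x = 9: rhs = 22, matching y values: none (0 points).
  x = 10: rhs = 21, matching y values: none (0 points).
  x = 11: rhs = 11, matching y values: none (0 points).
  x = 12: rhs = 21, matching y values: none (0 points).
  x = 13: rhs = 11, matching y values: none (0 points).
  x = 14: rhs = 10, matching y values: none (0 points).
  x = 15: rhs = 1, matching y values: 1, 22 (2 points).
  x = 16: rhs = 13, matching y values: 6, 17 (2 points).
  x = 17: rhs = 6, matching y values: 11, 12 (2 points).
  x = 18: rhs = 9, matching y values: 3, 20 (2 points).
  x = 19: rhs = 5, matching y values: none (0 points).
  x = 20: rhs = 0, matching y values: 0 (1 points).
  x = 21: rhs = 0, matching y values: 0 (1 points).
  x = 22: rhs = 11, matching y values: none (0 points).
Total affine count: 23.
Full point count |E(F_23)| = 23 + 1 = 24.
Hasse bound: |24 − (23+1)| = |0| = 0 ≤ 2√23 ≈ 9.5917 ✓.
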